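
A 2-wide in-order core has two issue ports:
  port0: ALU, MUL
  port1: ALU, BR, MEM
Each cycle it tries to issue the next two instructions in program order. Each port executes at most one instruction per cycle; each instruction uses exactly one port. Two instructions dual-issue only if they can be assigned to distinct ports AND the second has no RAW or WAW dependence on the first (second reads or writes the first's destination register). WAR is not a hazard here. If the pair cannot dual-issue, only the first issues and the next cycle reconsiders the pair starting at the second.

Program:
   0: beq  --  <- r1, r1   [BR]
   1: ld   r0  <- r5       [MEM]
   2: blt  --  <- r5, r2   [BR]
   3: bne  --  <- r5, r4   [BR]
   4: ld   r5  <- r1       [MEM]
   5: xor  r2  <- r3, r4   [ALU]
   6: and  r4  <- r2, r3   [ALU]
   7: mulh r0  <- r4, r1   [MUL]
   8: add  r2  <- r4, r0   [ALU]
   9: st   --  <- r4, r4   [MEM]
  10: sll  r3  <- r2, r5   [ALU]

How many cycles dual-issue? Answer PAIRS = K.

  cy0 -> i0 (beq) no-port BR/MEM
  cy1 -> i1 (ld) no-port MEM/BR
  cy2 -> i2 (blt) no-port BR/BR
  cy3 -> i3 (bne) no-port BR/MEM
  cy4 -> i4&i5 (ld+xor) dual
  cy5 -> i6 (and) RAW r4
  cy6 -> i7 (mulh) RAW r0
  cy7 -> i8&i9 (add+st) dual
  cy8 -> i10 (sll) tail

PAIRS = 2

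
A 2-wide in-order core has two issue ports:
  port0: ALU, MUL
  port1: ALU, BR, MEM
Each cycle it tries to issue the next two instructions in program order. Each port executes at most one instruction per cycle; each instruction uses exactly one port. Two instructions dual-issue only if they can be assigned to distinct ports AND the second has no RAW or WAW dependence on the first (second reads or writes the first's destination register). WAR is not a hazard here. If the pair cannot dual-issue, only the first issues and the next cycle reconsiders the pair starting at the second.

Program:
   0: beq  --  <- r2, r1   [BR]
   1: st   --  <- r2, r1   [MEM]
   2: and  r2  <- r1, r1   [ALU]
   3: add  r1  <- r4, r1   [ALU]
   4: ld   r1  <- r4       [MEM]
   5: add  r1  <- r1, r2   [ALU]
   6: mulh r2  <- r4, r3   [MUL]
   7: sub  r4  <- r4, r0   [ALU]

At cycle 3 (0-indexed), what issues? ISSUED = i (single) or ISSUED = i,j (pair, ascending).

ISSUED = 4

[0] i0  beq  -- no-port BR/MEM
[1] i1/i2  st;and  -- pair
[2] i3  add  -- WAW r1
[3] i4  ld  -- RAW+WAW r1
[4] i5/i6  add;mulh  -- pair
[5] i7  sub  -- tail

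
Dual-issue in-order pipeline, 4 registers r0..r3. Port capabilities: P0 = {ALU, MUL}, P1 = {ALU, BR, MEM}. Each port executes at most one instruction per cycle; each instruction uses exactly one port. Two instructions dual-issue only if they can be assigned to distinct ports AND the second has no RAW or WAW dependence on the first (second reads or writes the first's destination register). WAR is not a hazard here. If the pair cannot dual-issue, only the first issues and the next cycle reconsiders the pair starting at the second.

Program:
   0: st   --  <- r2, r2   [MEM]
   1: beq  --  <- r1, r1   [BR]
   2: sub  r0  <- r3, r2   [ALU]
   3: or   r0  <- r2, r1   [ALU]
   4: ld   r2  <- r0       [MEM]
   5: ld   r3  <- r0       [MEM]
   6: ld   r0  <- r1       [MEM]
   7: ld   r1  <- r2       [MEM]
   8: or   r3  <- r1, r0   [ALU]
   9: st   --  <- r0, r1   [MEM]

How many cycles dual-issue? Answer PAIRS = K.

PAIRS = 2

  cy0 -> i0 (st.MEM) no-port MEM/BR
  cy1 -> i1+i2 (beq.BR sub.ALU) pair
  cy2 -> i3 (or.ALU) RAW r0
  cy3 -> i4 (ld.MEM) no-port MEM/MEM
  cy4 -> i5 (ld.MEM) no-port MEM/MEM
  cy5 -> i6 (ld.MEM) no-port MEM/MEM
  cy6 -> i7 (ld.MEM) RAW r1
  cy7 -> i8+i9 (or.ALU st.MEM) pair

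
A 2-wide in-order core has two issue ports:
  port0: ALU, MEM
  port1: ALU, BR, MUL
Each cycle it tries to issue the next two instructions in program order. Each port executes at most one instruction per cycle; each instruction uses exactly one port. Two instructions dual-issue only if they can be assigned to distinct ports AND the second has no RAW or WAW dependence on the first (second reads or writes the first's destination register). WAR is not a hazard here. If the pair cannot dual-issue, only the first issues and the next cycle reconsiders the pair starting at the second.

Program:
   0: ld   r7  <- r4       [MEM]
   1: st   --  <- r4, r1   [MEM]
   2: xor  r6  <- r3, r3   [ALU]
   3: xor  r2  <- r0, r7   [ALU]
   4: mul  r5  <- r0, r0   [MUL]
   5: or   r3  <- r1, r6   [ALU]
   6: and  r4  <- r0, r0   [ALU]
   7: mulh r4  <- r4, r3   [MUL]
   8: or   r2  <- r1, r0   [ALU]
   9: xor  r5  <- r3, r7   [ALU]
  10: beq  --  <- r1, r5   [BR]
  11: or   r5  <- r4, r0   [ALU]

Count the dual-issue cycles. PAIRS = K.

PAIRS = 5

[0] i0  ld.MEM  -- no-port MEM/MEM
[1] i1&i2  st.MEM;xor.ALU  -- dual
[2] i3&i4  xor.ALU;mul.MUL  -- dual
[3] i5&i6  or.ALU;and.ALU  -- dual
[4] i7&i8  mulh.MUL;or.ALU  -- dual
[5] i9  xor.ALU  -- RAW r5
[6] i10&i11  beq.BR;or.ALU  -- dual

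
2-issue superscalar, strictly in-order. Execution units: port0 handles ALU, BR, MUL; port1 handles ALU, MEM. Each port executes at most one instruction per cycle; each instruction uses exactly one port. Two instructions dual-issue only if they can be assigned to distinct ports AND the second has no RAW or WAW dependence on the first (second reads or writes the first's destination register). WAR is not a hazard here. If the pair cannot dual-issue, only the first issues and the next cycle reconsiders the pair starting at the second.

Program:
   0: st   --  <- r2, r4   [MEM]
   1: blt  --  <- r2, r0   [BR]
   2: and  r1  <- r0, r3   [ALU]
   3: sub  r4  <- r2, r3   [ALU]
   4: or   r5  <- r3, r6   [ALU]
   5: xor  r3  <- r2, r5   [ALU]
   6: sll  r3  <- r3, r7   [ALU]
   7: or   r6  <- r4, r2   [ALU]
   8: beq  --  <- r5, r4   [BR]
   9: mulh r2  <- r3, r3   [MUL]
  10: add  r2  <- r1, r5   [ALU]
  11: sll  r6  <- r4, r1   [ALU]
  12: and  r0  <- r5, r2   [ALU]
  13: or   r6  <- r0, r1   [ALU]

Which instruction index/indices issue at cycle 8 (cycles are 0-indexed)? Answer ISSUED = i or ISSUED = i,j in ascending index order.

t=0 i0/i1:st+blt ; dual
t=1 i2/i3:and+sub ; dual
t=2 i4:or ; RAW r5
t=3 i5:xor ; RAW+WAW r3
t=4 i6/i7:sll+or ; dual
t=5 i8:beq ; no-port BR/MUL
t=6 i9:mulh ; WAW r2
t=7 i10/i11:add+sll ; dual
t=8 i12:and ; RAW r0
t=9 i13:or ; tail

ISSUED = 12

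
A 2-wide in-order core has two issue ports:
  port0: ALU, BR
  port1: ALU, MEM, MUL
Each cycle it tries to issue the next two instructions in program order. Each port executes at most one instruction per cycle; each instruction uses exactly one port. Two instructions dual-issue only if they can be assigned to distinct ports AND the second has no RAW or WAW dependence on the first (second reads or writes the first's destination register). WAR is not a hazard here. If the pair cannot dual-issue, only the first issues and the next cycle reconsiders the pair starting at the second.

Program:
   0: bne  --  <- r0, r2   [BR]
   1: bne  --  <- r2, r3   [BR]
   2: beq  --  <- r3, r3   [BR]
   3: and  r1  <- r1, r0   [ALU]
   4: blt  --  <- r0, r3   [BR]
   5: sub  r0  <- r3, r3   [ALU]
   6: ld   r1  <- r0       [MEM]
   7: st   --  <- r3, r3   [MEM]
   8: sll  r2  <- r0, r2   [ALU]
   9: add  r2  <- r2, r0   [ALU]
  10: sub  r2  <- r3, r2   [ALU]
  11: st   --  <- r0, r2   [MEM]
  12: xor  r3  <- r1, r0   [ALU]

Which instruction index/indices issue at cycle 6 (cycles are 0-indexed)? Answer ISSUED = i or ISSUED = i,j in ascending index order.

c0: i0 bne  no-port BR/BR
c1: i1 bne  no-port BR/BR
c2: i2&i3 beq+and  2-wide
c3: i4&i5 blt+sub  2-wide
c4: i6 ld  no-port MEM/MEM
c5: i7&i8 st+sll  2-wide
c6: i9 add  RAW+WAW r2
c7: i10 sub  RAW r2
c8: i11&i12 st+xor  2-wide

ISSUED = 9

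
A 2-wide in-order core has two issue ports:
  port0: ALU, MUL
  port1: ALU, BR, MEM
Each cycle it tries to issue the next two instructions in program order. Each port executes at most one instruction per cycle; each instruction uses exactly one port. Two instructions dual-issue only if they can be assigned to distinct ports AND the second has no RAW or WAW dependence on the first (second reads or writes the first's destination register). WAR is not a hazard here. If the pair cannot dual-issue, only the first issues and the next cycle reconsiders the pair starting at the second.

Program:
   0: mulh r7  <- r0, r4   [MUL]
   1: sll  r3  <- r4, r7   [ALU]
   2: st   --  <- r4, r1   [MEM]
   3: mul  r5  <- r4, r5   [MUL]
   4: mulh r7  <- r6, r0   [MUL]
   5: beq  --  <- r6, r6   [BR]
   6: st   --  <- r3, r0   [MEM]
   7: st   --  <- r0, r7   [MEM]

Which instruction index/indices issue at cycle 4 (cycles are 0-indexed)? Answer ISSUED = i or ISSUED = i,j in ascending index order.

ISSUED = 6

0. mulh.MUL @i0  | RAW r7
1. sll.ALU;st.MEM @i1,i2  | pair
2. mul.MUL @i3  | no-port MUL/MUL
3. mulh.MUL;beq.BR @i4,i5  | pair
4. st.MEM @i6  | no-port MEM/MEM
5. st.MEM @i7  | tail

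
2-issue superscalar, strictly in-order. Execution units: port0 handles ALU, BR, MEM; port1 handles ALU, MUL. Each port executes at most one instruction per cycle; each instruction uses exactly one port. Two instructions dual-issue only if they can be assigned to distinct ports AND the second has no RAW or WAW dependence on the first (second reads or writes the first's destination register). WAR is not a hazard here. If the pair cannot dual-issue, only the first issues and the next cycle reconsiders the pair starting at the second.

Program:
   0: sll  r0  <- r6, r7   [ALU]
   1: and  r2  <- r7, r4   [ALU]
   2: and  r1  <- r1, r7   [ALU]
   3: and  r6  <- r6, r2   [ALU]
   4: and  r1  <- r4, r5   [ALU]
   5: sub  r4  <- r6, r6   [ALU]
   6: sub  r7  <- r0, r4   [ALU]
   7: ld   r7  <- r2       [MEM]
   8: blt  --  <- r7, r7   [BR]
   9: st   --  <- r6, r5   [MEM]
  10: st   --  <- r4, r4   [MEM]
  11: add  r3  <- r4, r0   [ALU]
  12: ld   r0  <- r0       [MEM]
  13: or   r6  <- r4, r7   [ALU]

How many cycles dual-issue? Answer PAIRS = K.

PAIRS = 5

0. sll+and @i0&i1  | pair
1. and+and @i2&i3  | pair
2. and+sub @i4&i5  | pair
3. sub @i6  | WAW r7
4. ld @i7  | no-port MEM/BR
5. blt @i8  | no-port BR/MEM
6. st @i9  | no-port MEM/MEM
7. st+add @i10&i11  | pair
8. ld+or @i12&i13  | pair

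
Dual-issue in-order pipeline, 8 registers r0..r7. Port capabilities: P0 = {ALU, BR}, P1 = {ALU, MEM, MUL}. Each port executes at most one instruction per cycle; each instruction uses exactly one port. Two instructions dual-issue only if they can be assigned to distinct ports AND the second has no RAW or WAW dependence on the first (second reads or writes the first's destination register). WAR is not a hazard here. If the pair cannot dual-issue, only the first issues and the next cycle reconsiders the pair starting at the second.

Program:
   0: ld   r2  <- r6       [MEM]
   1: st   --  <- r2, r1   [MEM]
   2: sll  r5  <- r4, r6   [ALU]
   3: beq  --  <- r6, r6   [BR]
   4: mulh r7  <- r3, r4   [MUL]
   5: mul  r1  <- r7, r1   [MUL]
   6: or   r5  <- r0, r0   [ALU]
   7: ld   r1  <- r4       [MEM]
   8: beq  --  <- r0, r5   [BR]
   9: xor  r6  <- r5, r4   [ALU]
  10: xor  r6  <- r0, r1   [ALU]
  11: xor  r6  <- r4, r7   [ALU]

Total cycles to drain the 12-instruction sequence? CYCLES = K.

c0: i0 ld.MEM  no-port MEM/MEM
c1: i1,i2 st.MEM+sll.ALU  2-wide
c2: i3,i4 beq.BR+mulh.MUL  2-wide
c3: i5,i6 mul.MUL+or.ALU  2-wide
c4: i7,i8 ld.MEM+beq.BR  2-wide
c5: i9 xor.ALU  WAW r6
c6: i10 xor.ALU  WAW r6
c7: i11 xor.ALU  tail

CYCLES = 8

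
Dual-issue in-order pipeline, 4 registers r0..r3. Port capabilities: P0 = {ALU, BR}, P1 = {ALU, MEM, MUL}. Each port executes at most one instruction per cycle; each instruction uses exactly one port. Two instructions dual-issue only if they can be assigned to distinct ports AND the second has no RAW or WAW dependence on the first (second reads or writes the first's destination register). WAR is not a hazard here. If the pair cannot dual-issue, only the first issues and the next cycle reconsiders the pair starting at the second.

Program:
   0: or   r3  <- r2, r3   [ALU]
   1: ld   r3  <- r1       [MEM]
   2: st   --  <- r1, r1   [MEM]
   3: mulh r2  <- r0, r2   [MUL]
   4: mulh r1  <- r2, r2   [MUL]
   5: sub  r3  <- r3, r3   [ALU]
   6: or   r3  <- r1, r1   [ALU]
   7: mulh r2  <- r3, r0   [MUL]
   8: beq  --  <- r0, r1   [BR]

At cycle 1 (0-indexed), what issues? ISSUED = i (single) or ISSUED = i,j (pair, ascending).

ISSUED = 1

[0] i0  or.ALU  -- WAW r3
[1] i1  ld.MEM  -- no-port MEM/MEM
[2] i2  st.MEM  -- no-port MEM/MUL
[3] i3  mulh.MUL  -- no-port MUL/MUL
[4] i4&i5  mulh.MUL+sub.ALU  -- 2-wide
[5] i6  or.ALU  -- RAW r3
[6] i7&i8  mulh.MUL+beq.BR  -- 2-wide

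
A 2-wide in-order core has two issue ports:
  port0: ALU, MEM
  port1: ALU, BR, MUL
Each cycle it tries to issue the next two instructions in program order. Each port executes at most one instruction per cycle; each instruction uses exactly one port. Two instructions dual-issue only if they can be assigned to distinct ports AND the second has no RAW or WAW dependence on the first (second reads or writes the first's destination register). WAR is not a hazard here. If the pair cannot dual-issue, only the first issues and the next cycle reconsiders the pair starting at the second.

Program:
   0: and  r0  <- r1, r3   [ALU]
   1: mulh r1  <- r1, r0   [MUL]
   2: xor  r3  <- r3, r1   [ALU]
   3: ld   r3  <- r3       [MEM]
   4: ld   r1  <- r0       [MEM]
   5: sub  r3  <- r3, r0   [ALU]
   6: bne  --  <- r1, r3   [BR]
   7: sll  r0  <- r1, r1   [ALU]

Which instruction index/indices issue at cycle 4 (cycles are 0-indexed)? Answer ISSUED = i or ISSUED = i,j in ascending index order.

ISSUED = 4,5

0. and.ALU @i0  | RAW r0
1. mulh.MUL @i1  | RAW r1
2. xor.ALU @i2  | RAW+WAW r3
3. ld.MEM @i3  | no-port MEM/MEM
4. ld.MEM;sub.ALU @i4/i5  | 2-wide
5. bne.BR;sll.ALU @i6/i7  | 2-wide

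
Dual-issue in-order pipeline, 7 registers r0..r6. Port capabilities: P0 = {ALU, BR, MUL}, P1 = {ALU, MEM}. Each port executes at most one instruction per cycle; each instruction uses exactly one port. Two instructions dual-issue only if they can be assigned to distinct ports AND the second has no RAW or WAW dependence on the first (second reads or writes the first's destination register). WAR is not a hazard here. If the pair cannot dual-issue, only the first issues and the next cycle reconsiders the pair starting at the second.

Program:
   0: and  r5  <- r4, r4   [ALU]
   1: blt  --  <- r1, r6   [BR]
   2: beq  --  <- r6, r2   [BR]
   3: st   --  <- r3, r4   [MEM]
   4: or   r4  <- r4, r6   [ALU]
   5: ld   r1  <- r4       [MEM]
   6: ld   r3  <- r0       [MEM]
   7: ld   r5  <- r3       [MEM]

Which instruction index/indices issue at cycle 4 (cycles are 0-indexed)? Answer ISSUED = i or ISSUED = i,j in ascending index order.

ISSUED = 6

0. and.ALU+blt.BR @i0+i1  | 2-wide
1. beq.BR+st.MEM @i2+i3  | 2-wide
2. or.ALU @i4  | RAW r4
3. ld.MEM @i5  | no-port MEM/MEM
4. ld.MEM @i6  | no-port MEM/MEM
5. ld.MEM @i7  | tail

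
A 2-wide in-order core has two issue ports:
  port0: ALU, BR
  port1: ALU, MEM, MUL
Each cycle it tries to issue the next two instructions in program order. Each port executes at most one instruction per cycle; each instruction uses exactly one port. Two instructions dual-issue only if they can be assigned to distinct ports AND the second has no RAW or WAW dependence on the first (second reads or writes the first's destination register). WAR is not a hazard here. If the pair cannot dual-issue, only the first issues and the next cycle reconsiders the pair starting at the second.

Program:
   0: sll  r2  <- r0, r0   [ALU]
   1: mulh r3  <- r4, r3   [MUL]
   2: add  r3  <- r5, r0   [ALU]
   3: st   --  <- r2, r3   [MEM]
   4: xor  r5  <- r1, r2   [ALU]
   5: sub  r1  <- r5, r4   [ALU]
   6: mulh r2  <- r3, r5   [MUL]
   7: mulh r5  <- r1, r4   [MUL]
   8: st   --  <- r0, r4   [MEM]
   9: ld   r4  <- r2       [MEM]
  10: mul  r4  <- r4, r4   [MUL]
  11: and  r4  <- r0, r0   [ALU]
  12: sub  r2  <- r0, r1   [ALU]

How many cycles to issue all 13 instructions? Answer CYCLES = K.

CYCLES = 9

t=0 i0,i1:sll.ALU/mulh.MUL ; dual
t=1 i2:add.ALU ; RAW r3
t=2 i3,i4:st.MEM/xor.ALU ; dual
t=3 i5,i6:sub.ALU/mulh.MUL ; dual
t=4 i7:mulh.MUL ; no-port MUL/MEM
t=5 i8:st.MEM ; no-port MEM/MEM
t=6 i9:ld.MEM ; no-port MEM/MUL
t=7 i10:mul.MUL ; WAW r4
t=8 i11,i12:and.ALU/sub.ALU ; dual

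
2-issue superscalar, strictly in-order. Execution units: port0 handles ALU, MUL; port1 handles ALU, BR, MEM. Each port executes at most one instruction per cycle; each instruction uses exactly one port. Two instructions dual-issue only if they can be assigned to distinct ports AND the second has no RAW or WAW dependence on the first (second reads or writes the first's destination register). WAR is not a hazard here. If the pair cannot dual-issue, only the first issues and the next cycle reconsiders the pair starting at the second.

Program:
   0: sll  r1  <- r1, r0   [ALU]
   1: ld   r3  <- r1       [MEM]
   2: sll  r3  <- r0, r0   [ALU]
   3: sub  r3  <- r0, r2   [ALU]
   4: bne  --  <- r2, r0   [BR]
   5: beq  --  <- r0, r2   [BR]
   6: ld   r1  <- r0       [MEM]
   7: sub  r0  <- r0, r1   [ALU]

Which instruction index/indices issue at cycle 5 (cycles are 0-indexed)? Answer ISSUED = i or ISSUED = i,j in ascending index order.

t=0 i0:sll.ALU ; RAW r1
t=1 i1:ld.MEM ; WAW r3
t=2 i2:sll.ALU ; WAW r3
t=3 i3/i4:sub.ALU bne.BR ; 2-wide
t=4 i5:beq.BR ; no-port BR/MEM
t=5 i6:ld.MEM ; RAW r1
t=6 i7:sub.ALU ; tail

ISSUED = 6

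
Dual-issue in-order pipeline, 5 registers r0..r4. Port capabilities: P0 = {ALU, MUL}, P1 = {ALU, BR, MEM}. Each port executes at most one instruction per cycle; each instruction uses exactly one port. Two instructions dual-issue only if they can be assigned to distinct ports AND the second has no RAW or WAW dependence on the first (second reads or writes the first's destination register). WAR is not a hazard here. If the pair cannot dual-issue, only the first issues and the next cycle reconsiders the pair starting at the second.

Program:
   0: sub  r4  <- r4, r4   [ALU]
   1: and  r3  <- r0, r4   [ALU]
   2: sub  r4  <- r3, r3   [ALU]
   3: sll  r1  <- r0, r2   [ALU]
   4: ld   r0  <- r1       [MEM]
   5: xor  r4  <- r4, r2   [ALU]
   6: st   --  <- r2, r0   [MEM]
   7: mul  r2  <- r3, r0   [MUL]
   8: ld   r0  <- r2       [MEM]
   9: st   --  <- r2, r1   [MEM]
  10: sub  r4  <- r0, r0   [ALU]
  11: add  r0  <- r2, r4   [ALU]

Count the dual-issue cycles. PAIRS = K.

#0 head=0: sub i0 RAW r4
#1 head=1: and i1 RAW r3
#2 head=2: sub;sll i2,i3 pair
#3 head=4: ld;xor i4,i5 pair
#4 head=6: st;mul i6,i7 pair
#5 head=8: ld i8 no-port MEM/MEM
#6 head=9: st;sub i9,i10 pair
#7 head=11: add i11 tail

PAIRS = 4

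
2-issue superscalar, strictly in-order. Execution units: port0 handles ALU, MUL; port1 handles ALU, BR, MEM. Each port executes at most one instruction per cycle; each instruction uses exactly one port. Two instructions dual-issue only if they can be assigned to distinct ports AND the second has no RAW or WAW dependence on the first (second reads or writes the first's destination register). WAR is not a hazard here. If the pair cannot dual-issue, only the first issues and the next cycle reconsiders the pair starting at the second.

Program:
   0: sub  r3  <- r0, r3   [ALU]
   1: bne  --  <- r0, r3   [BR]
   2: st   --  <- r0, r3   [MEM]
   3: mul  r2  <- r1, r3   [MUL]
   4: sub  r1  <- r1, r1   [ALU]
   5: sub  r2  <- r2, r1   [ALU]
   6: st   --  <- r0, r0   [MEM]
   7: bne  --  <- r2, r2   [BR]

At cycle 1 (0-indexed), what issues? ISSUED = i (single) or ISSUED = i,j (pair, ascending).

ISSUED = 1

#0 head=0: sub.ALU i0 RAW r3
#1 head=1: bne.BR i1 no-port BR/MEM
#2 head=2: st.MEM/mul.MUL i2+i3 pair
#3 head=4: sub.ALU i4 RAW r1
#4 head=5: sub.ALU/st.MEM i5+i6 pair
#5 head=7: bne.BR i7 tail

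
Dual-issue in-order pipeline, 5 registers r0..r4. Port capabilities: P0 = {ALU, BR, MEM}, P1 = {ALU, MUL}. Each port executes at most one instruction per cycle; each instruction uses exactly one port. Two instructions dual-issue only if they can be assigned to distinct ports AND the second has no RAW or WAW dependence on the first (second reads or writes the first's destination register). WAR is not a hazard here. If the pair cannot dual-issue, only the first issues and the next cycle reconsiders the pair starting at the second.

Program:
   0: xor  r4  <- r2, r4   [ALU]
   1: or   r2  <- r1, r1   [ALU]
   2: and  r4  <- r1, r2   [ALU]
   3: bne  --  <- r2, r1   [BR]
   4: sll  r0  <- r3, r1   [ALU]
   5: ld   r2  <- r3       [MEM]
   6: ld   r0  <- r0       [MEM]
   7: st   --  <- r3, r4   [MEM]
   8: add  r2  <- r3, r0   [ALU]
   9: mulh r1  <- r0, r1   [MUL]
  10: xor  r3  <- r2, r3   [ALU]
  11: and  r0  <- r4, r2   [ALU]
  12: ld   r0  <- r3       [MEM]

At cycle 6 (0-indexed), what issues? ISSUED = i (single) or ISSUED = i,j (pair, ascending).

c0: i0+i1 xor.ALU or.ALU  dual
c1: i2+i3 and.ALU bne.BR  dual
c2: i4+i5 sll.ALU ld.MEM  dual
c3: i6 ld.MEM  no-port MEM/MEM
c4: i7+i8 st.MEM add.ALU  dual
c5: i9+i10 mulh.MUL xor.ALU  dual
c6: i11 and.ALU  WAW r0
c7: i12 ld.MEM  tail

ISSUED = 11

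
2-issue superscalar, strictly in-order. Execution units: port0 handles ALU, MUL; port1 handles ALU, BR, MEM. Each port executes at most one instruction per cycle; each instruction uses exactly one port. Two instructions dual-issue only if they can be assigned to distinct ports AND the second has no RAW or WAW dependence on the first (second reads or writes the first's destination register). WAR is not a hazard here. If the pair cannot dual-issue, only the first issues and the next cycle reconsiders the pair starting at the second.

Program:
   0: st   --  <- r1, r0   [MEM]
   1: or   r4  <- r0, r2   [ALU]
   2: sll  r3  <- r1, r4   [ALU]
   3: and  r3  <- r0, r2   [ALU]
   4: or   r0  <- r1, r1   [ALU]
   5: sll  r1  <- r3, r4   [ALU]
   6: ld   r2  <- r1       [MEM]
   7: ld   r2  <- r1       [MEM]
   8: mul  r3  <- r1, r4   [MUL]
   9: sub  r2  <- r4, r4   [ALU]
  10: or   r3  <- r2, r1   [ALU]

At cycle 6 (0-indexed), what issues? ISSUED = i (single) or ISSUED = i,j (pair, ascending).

0. st.MEM or.ALU @i0&i1  | 2-wide
1. sll.ALU @i2  | WAW r3
2. and.ALU or.ALU @i3&i4  | 2-wide
3. sll.ALU @i5  | RAW r1
4. ld.MEM @i6  | no-port MEM/MEM
5. ld.MEM mul.MUL @i7&i8  | 2-wide
6. sub.ALU @i9  | RAW r2
7. or.ALU @i10  | tail

ISSUED = 9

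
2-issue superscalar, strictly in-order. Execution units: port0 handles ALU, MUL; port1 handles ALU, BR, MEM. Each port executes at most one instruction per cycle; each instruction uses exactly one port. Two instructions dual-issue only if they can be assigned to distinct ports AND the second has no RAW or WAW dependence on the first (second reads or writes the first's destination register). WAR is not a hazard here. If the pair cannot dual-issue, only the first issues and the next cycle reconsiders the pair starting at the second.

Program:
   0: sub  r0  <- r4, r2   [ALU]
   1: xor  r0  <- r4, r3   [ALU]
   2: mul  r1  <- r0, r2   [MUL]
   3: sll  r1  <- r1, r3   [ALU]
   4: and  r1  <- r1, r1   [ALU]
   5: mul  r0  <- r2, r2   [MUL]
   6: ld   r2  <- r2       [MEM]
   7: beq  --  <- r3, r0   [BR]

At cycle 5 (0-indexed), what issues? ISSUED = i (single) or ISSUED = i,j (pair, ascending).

t=0 i0:sub.ALU ; WAW r0
t=1 i1:xor.ALU ; RAW r0
t=2 i2:mul.MUL ; RAW+WAW r1
t=3 i3:sll.ALU ; RAW+WAW r1
t=4 i4+i5:and.ALU+mul.MUL ; dual
t=5 i6:ld.MEM ; no-port MEM/BR
t=6 i7:beq.BR ; tail

ISSUED = 6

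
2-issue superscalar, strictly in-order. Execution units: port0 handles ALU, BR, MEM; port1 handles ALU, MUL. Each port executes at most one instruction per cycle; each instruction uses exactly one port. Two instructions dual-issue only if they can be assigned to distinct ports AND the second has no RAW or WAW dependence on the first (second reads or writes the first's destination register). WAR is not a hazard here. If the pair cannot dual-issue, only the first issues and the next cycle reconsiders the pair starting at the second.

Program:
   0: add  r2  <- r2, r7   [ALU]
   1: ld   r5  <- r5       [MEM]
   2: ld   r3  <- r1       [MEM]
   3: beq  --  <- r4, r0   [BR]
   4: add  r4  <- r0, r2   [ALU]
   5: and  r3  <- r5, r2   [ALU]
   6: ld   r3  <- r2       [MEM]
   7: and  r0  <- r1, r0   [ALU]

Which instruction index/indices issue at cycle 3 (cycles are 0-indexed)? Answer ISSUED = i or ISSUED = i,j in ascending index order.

t=0 i0,i1:add;ld ; dual
t=1 i2:ld ; no-port MEM/BR
t=2 i3,i4:beq;add ; dual
t=3 i5:and ; WAW r3
t=4 i6,i7:ld;and ; dual

ISSUED = 5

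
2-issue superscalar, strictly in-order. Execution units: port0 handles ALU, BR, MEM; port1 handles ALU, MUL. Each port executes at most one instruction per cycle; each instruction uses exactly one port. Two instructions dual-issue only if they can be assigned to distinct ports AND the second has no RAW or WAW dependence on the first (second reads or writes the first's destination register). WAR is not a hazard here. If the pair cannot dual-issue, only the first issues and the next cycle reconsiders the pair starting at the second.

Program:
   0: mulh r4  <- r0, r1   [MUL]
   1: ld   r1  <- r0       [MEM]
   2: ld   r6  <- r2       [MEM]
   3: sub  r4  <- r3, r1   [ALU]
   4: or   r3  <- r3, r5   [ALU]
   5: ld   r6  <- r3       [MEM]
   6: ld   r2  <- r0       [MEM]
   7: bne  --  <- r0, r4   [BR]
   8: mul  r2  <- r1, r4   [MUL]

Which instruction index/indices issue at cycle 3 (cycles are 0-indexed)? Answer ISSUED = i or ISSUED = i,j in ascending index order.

[0] i0&i1  mulh ld  -- 2-wide
[1] i2&i3  ld sub  -- 2-wide
[2] i4  or  -- RAW r3
[3] i5  ld  -- no-port MEM/MEM
[4] i6  ld  -- no-port MEM/BR
[5] i7&i8  bne mul  -- 2-wide

ISSUED = 5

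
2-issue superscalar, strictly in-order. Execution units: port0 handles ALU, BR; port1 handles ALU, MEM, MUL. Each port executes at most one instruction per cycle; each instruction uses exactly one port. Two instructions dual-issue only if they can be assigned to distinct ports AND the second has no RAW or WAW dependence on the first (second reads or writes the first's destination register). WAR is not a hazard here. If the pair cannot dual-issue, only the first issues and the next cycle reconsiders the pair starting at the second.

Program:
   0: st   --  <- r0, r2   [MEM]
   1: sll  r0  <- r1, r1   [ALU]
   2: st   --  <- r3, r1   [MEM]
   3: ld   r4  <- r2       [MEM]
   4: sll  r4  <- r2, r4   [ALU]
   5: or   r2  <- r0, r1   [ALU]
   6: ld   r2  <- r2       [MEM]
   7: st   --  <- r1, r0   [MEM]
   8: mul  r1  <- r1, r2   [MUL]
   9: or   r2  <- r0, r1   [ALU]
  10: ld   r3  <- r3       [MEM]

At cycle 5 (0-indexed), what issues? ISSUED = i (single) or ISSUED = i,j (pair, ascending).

ISSUED = 7

  cy0 -> i0&i1 (st;sll) dual
  cy1 -> i2 (st) no-port MEM/MEM
  cy2 -> i3 (ld) RAW+WAW r4
  cy3 -> i4&i5 (sll;or) dual
  cy4 -> i6 (ld) no-port MEM/MEM
  cy5 -> i7 (st) no-port MEM/MUL
  cy6 -> i8 (mul) RAW r1
  cy7 -> i9&i10 (or;ld) dual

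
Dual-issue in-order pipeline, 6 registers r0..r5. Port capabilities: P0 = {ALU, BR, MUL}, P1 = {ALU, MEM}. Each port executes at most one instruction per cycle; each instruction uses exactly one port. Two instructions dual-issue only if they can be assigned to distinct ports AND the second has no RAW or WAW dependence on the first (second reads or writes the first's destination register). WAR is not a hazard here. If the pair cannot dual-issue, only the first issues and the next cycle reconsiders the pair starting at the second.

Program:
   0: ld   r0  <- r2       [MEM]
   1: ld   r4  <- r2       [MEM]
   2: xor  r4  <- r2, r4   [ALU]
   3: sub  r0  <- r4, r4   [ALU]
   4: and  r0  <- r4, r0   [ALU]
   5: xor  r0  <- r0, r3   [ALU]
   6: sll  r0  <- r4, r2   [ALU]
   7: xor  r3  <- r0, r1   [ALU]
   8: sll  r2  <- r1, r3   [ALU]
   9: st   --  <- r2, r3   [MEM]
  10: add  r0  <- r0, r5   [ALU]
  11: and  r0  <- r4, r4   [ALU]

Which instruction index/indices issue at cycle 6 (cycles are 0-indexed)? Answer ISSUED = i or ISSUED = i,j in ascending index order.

#0 head=0: ld i0 no-port MEM/MEM
#1 head=1: ld i1 RAW+WAW r4
#2 head=2: xor i2 RAW r4
#3 head=3: sub i3 RAW+WAW r0
#4 head=4: and i4 RAW+WAW r0
#5 head=5: xor i5 WAW r0
#6 head=6: sll i6 RAW r0
#7 head=7: xor i7 RAW r3
#8 head=8: sll i8 RAW r2
#9 head=9: st add i9,i10 pair
#10 head=11: and i11 tail

ISSUED = 6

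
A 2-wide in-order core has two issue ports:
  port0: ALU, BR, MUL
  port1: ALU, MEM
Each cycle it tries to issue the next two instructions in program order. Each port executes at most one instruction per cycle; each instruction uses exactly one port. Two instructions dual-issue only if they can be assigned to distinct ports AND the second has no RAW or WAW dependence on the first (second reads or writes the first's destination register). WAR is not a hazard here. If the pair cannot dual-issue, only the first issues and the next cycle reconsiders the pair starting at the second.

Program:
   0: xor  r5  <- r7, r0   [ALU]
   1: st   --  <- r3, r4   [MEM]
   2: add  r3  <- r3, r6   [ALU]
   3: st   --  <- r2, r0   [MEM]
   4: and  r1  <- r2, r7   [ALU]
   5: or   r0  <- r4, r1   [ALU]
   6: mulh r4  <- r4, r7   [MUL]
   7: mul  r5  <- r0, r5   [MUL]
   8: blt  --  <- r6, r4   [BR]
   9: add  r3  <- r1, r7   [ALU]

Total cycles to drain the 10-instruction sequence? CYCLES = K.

c0: i0,i1 xor/st  2-wide
c1: i2,i3 add/st  2-wide
c2: i4 and  RAW r1
c3: i5,i6 or/mulh  2-wide
c4: i7 mul  no-port MUL/BR
c5: i8,i9 blt/add  2-wide

CYCLES = 6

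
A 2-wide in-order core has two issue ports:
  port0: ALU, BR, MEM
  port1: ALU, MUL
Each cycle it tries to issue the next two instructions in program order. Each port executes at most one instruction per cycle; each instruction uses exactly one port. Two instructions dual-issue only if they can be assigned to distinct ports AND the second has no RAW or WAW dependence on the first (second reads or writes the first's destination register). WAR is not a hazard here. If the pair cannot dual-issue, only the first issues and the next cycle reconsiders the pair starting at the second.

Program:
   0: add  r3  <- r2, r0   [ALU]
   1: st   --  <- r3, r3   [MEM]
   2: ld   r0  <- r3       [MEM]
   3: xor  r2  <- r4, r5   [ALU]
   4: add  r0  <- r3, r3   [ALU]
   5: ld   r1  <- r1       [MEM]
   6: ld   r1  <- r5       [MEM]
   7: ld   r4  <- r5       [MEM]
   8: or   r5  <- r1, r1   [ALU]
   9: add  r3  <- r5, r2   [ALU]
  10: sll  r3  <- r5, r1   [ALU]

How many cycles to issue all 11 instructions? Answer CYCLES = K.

CYCLES = 8

#0 head=0: add.ALU i0 RAW r3
#1 head=1: st.MEM i1 no-port MEM/MEM
#2 head=2: ld.MEM;xor.ALU i2&i3 pair
#3 head=4: add.ALU;ld.MEM i4&i5 pair
#4 head=6: ld.MEM i6 no-port MEM/MEM
#5 head=7: ld.MEM;or.ALU i7&i8 pair
#6 head=9: add.ALU i9 WAW r3
#7 head=10: sll.ALU i10 tail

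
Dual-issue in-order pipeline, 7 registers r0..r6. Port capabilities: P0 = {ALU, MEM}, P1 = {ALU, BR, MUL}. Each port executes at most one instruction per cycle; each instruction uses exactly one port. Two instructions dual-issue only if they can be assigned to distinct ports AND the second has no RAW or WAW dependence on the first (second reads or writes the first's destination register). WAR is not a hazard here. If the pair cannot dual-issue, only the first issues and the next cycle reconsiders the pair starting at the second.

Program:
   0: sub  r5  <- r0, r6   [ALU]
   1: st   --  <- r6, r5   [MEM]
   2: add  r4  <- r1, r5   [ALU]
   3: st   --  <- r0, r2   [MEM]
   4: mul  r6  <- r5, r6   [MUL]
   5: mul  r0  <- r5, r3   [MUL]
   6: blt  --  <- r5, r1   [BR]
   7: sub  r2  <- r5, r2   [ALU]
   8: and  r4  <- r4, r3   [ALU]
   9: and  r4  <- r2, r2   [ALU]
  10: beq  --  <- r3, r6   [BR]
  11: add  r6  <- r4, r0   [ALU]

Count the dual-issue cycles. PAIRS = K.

[0] i0  sub.ALU  -- RAW r5
[1] i1&i2  st.MEM add.ALU  -- 2-wide
[2] i3&i4  st.MEM mul.MUL  -- 2-wide
[3] i5  mul.MUL  -- no-port MUL/BR
[4] i6&i7  blt.BR sub.ALU  -- 2-wide
[5] i8  and.ALU  -- WAW r4
[6] i9&i10  and.ALU beq.BR  -- 2-wide
[7] i11  add.ALU  -- tail

PAIRS = 4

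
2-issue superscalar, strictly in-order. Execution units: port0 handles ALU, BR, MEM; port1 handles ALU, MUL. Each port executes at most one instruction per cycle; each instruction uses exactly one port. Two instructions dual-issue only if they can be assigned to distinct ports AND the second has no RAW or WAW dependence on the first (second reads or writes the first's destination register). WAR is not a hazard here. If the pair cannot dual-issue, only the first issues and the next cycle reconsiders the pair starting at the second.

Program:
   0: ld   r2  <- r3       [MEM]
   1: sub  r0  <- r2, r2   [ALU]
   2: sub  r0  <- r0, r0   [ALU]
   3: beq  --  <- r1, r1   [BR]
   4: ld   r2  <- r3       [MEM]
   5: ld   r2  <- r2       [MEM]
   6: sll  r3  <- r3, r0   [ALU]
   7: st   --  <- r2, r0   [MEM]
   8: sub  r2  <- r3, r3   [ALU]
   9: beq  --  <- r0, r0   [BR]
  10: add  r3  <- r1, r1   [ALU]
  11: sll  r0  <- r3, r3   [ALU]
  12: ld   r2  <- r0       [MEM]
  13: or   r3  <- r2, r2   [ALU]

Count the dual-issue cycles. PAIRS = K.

  cy0 -> i0 (ld) RAW r2
  cy1 -> i1 (sub) RAW+WAW r0
  cy2 -> i2&i3 (sub/beq) dual
  cy3 -> i4 (ld) no-port MEM/MEM
  cy4 -> i5&i6 (ld/sll) dual
  cy5 -> i7&i8 (st/sub) dual
  cy6 -> i9&i10 (beq/add) dual
  cy7 -> i11 (sll) RAW r0
  cy8 -> i12 (ld) RAW r2
  cy9 -> i13 (or) tail

PAIRS = 4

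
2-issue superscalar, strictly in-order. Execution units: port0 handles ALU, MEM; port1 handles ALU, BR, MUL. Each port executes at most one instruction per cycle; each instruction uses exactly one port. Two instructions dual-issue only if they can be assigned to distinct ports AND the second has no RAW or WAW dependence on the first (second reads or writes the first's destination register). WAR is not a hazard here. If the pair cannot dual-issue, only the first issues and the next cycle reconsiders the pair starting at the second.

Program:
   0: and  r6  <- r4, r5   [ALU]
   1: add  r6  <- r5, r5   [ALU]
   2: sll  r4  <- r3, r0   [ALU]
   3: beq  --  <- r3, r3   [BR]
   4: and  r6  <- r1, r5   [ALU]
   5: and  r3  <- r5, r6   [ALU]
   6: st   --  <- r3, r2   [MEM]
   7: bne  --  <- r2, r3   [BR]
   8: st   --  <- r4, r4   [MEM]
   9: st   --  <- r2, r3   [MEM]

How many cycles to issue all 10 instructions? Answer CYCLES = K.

  cy0 -> i0 (and.ALU) WAW r6
  cy1 -> i1+i2 (add.ALU+sll.ALU) dual
  cy2 -> i3+i4 (beq.BR+and.ALU) dual
  cy3 -> i5 (and.ALU) RAW r3
  cy4 -> i6+i7 (st.MEM+bne.BR) dual
  cy5 -> i8 (st.MEM) no-port MEM/MEM
  cy6 -> i9 (st.MEM) tail

CYCLES = 7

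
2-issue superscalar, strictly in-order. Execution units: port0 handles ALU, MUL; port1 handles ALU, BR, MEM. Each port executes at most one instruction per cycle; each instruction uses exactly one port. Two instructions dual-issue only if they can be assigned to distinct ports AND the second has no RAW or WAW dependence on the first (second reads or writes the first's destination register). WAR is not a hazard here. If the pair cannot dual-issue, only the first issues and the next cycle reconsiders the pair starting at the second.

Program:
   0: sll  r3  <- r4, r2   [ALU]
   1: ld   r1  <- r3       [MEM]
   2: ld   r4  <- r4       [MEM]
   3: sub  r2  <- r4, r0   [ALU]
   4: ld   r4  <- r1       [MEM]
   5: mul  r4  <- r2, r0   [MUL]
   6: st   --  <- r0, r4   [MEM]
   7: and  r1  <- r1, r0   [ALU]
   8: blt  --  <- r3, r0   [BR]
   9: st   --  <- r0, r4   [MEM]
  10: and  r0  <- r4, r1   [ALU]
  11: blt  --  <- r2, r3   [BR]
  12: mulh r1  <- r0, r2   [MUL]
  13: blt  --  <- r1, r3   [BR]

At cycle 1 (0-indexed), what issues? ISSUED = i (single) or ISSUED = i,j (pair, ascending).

#0 head=0: sll i0 RAW r3
#1 head=1: ld i1 no-port MEM/MEM
#2 head=2: ld i2 RAW r4
#3 head=3: sub ld i3+i4 dual
#4 head=5: mul i5 RAW r4
#5 head=6: st and i6+i7 dual
#6 head=8: blt i8 no-port BR/MEM
#7 head=9: st and i9+i10 dual
#8 head=11: blt mulh i11+i12 dual
#9 head=13: blt i13 tail

ISSUED = 1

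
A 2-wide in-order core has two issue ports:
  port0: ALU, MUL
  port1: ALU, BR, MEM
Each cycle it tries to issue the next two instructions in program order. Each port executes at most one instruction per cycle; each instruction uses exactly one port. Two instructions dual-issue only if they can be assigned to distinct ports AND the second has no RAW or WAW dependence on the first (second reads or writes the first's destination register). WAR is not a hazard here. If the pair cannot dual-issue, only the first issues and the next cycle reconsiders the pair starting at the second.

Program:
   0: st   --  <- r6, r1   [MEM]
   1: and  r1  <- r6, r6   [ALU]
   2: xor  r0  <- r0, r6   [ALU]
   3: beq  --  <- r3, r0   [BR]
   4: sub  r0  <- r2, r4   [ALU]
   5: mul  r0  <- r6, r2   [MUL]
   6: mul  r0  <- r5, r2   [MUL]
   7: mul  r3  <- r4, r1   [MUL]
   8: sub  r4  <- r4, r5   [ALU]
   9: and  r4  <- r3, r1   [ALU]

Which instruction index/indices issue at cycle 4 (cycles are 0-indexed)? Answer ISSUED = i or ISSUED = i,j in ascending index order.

0. st;and @i0,i1  | pair
1. xor @i2  | RAW r0
2. beq;sub @i3,i4  | pair
3. mul @i5  | no-port MUL/MUL
4. mul @i6  | no-port MUL/MUL
5. mul;sub @i7,i8  | pair
6. and @i9  | tail

ISSUED = 6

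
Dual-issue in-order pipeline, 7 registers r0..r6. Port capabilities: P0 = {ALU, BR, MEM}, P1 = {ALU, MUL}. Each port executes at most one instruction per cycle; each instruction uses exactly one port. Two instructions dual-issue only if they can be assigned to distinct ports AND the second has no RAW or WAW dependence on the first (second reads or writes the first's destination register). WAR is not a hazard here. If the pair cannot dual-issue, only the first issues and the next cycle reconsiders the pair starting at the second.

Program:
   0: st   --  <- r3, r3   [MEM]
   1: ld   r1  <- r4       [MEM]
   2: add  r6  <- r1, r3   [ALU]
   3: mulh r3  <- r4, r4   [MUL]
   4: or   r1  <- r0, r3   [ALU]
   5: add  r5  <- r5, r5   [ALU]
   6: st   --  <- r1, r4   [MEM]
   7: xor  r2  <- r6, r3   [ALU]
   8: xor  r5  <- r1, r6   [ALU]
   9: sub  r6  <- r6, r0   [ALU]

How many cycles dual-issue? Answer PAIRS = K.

PAIRS = 4

  cy0 -> i0 (st) no-port MEM/MEM
  cy1 -> i1 (ld) RAW r1
  cy2 -> i2/i3 (add+mulh) dual
  cy3 -> i4/i5 (or+add) dual
  cy4 -> i6/i7 (st+xor) dual
  cy5 -> i8/i9 (xor+sub) dual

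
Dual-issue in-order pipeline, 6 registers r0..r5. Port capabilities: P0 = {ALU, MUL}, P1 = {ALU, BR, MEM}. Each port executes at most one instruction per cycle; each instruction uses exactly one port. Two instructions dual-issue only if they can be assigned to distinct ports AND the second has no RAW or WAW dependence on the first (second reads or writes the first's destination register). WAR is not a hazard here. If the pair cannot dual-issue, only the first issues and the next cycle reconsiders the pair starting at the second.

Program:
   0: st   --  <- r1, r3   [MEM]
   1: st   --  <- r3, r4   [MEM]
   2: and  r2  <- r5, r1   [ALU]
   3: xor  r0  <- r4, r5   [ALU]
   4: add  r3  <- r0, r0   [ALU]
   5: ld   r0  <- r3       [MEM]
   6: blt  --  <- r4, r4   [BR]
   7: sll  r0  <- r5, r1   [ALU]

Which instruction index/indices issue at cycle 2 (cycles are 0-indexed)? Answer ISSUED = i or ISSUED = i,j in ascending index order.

ISSUED = 3

  cy0 -> i0 (st.MEM) no-port MEM/MEM
  cy1 -> i1+i2 (st.MEM and.ALU) dual
  cy2 -> i3 (xor.ALU) RAW r0
  cy3 -> i4 (add.ALU) RAW r3
  cy4 -> i5 (ld.MEM) no-port MEM/BR
  cy5 -> i6+i7 (blt.BR sll.ALU) dual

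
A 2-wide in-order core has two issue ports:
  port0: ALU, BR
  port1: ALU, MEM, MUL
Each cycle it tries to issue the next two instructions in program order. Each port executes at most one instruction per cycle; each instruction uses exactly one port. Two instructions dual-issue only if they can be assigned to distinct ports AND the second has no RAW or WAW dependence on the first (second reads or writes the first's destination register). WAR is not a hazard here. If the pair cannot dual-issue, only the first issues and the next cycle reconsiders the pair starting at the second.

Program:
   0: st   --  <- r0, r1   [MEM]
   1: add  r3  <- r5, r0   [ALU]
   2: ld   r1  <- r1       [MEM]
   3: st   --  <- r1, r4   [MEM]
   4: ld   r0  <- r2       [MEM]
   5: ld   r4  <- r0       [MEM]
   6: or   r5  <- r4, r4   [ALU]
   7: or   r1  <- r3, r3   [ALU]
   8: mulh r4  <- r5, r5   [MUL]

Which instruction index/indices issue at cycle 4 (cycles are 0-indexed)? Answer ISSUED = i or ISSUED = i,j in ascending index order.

t=0 i0,i1:st add ; pair
t=1 i2:ld ; no-port MEM/MEM
t=2 i3:st ; no-port MEM/MEM
t=3 i4:ld ; no-port MEM/MEM
t=4 i5:ld ; RAW r4
t=5 i6,i7:or or ; pair
t=6 i8:mulh ; tail

ISSUED = 5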